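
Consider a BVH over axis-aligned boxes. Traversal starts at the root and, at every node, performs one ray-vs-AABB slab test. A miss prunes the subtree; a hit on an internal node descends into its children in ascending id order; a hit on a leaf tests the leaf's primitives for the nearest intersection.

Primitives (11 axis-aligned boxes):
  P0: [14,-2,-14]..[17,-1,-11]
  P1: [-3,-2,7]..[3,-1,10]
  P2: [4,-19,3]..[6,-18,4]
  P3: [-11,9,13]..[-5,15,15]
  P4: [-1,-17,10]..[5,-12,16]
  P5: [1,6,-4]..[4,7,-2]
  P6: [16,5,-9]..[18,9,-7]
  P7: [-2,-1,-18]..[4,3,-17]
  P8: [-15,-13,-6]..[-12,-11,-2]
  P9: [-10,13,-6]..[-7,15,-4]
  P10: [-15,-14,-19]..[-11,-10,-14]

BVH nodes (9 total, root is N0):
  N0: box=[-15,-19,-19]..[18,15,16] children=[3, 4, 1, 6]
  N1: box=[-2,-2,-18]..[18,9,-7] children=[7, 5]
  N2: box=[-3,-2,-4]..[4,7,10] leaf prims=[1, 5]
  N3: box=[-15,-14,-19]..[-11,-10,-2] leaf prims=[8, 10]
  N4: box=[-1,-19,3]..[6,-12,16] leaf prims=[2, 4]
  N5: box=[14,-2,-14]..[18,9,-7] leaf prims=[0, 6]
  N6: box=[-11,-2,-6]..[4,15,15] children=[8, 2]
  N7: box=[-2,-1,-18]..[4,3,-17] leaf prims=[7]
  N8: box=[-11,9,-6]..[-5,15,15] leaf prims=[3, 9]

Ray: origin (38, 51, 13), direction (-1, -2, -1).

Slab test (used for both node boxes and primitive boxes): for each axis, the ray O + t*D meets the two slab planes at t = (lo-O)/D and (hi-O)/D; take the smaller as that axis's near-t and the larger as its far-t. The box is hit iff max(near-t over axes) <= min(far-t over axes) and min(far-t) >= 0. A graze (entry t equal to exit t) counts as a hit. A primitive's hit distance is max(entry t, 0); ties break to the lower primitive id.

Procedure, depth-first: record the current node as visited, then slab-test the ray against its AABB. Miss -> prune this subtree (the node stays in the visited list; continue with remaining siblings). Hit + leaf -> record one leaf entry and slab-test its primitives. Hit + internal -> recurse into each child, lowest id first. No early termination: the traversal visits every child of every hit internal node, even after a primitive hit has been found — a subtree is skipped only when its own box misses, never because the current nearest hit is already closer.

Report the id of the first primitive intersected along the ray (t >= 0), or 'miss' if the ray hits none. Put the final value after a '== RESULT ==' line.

Walk:
N0 x:[20,53] y:[18,35] z:[-3,32] -> hit [20,32], descend [1, 3, 4, 6]
  N1 x:[20,40] y:[21,53/2] z:[20,31] -> hit [21,53/2], descend [5, 7]
    N5 x:[20,24] y:[21,53/2] z:[20,27] -> hit [21,24] leaf, test {P0(miss), P6@t=21}
    N7 x:[34,40] y:[24,26] z:[30,31] -> miss, prune
  N3 x:[49,53] y:[61/2,65/2] z:[15,32] -> miss, prune
  N4 x:[32,39] y:[63/2,35] z:[-3,10] -> miss, prune
  N6 x:[34,49] y:[18,53/2] z:[-2,19] -> miss, prune

7 AABB tests over nodes [0, 1, 5, 7, 3, 4, 6]; 1 leaf entered; closest P6.

== RESULT ==
6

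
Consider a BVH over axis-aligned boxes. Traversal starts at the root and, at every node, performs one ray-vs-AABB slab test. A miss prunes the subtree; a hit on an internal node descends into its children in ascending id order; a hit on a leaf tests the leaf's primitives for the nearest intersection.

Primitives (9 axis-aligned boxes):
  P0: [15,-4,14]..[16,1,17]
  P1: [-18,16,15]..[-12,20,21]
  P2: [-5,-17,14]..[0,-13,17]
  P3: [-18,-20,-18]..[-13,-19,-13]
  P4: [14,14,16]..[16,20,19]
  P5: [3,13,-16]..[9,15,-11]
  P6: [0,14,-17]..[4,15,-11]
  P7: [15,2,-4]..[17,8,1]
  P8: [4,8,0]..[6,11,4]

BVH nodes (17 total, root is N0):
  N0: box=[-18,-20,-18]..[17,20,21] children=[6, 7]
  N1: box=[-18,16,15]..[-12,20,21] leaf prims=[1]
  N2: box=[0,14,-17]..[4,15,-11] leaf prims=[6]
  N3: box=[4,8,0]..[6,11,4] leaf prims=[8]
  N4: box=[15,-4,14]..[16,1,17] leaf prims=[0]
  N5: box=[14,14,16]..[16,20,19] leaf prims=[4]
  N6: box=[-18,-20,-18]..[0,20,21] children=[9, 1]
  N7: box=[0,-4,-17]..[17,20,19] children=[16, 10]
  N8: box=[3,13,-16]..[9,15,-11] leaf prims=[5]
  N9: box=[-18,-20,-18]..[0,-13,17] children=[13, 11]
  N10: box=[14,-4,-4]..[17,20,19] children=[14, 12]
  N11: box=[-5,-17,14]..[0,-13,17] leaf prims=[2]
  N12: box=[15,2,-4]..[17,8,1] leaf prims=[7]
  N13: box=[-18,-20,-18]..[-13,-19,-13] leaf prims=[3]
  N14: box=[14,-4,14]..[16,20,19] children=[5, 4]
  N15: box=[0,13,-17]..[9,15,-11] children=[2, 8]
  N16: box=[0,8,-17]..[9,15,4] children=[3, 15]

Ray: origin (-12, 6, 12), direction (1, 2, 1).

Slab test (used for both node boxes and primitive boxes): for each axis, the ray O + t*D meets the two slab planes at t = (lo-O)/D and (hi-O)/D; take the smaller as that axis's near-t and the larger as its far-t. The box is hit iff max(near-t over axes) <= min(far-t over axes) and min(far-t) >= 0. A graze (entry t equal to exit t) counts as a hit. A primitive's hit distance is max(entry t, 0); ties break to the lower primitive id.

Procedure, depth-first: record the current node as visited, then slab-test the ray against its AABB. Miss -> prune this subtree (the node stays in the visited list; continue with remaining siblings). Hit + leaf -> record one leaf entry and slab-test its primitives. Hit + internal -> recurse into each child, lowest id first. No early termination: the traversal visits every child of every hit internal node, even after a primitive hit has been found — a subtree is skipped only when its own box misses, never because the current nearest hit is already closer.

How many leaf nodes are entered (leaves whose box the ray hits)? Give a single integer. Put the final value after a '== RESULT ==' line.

Trace the traversal:
N0 x:[-6,29] y:[-13,7] z:[-30,9] -> hit [-6,7], descend [6, 7]
  N6 x:[-6,12] y:[-13,7] z:[-30,9] -> hit [-6,7], descend [1, 9]
    N1 x:[-6,0] y:[5,7] z:[3,9] -> miss, prune
    N9 x:[-6,12] y:[-13,-19/2] z:[-30,5] -> miss, prune
  N7 x:[12,29] y:[-5,7] z:[-29,7] -> miss, prune

Visited [0, 6, 1, 9, 7]. Tests: 5 box, 0 leaf. Nearest: miss.

== RESULT ==
0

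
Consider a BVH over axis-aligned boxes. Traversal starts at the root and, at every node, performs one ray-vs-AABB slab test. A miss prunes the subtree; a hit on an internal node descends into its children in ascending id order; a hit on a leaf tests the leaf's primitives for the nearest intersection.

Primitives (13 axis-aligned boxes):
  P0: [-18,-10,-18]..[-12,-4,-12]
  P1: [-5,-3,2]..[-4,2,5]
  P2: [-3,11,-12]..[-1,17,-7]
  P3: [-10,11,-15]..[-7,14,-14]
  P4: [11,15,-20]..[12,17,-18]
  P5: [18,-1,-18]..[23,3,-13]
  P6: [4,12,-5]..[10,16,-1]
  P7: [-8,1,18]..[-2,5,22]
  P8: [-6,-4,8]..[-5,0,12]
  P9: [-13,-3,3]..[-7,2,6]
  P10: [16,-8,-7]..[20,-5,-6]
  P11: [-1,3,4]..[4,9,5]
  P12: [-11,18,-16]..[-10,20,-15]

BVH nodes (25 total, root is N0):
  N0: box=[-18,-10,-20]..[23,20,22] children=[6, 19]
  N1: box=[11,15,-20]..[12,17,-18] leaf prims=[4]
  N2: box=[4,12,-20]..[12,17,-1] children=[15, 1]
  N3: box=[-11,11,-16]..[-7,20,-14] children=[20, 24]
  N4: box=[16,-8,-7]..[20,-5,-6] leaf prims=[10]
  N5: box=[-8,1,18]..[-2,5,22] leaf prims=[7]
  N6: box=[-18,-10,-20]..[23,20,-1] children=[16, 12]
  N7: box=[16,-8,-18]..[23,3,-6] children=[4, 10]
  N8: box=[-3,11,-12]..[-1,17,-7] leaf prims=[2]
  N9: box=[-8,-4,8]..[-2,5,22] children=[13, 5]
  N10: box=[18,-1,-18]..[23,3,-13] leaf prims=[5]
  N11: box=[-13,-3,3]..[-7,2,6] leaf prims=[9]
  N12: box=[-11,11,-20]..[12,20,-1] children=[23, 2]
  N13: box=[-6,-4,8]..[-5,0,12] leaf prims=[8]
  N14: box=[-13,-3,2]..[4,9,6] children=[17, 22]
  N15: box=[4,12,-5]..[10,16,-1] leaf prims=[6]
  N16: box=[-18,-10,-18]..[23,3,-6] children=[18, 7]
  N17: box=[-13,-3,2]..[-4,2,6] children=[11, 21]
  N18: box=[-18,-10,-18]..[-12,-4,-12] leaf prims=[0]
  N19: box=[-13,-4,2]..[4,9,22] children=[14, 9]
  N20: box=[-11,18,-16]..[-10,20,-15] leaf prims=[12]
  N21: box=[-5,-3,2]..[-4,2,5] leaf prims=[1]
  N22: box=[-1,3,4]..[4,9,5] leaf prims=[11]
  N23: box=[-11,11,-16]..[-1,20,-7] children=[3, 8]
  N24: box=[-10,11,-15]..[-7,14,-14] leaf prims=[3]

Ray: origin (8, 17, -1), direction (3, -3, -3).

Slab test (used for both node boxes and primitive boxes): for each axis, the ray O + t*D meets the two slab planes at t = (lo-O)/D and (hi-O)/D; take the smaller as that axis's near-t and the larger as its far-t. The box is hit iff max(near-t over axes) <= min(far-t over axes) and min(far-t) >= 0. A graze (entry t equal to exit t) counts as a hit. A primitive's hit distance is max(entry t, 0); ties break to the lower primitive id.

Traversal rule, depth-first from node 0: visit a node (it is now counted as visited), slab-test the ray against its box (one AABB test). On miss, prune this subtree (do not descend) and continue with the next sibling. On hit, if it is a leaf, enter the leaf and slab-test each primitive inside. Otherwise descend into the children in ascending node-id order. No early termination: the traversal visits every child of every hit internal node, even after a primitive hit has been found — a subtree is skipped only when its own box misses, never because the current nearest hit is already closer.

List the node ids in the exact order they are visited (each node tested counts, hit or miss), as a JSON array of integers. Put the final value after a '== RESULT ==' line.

Traverse from the root:
N0 x:[-26/3,5] y:[-1,9] z:[-23/3,19/3] -> hit [-1,5], descend [6, 19]
  N6 x:[-26/3,5] y:[-1,9] z:[0,19/3] -> hit [0,5], descend [12, 16]
    N12 x:[-19/3,4/3] y:[-1,2] z:[0,19/3] -> hit [0,4/3], descend [2, 23]
      N2 x:[-4/3,4/3] y:[0,5/3] z:[0,19/3] -> hit [0,4/3], descend [1, 15]
        N1 x:[1,4/3] y:[0,2/3] z:[17/3,19/3] -> miss, prune
        N15 x:[-4/3,2/3] y:[1/3,5/3] z:[0,4/3] -> hit [1/3,2/3] leaf, test {P6@t=1/3}
      N23 x:[-19/3,-3] y:[-1,2] z:[2,5] -> miss, prune
    N16 x:[-26/3,5] y:[14/3,9] z:[5/3,17/3] -> hit [14/3,5], descend [7, 18]
      N7 x:[8/3,5] y:[14/3,25/3] z:[5/3,17/3] -> hit [14/3,5], descend [4, 10]
        N4 x:[8/3,4] y:[22/3,25/3] z:[5/3,2] -> miss, prune
        N10 x:[10/3,5] y:[14/3,6] z:[4,17/3] -> hit [14/3,5] leaf, test {P5@t=14/3}
      N18 x:[-26/3,-20/3] y:[7,9] z:[11/3,17/3] -> miss, prune
  N19 x:[-7,-4/3] y:[8/3,7] z:[-23/3,-1] -> miss, prune

13 AABB tests over nodes [0, 6, 12, 2, 1, 15, 23, 16, 7, 4, 10, 18, 19]; 2 leaves entered; closest P6.

== RESULT ==
[0, 6, 12, 2, 1, 15, 23, 16, 7, 4, 10, 18, 19]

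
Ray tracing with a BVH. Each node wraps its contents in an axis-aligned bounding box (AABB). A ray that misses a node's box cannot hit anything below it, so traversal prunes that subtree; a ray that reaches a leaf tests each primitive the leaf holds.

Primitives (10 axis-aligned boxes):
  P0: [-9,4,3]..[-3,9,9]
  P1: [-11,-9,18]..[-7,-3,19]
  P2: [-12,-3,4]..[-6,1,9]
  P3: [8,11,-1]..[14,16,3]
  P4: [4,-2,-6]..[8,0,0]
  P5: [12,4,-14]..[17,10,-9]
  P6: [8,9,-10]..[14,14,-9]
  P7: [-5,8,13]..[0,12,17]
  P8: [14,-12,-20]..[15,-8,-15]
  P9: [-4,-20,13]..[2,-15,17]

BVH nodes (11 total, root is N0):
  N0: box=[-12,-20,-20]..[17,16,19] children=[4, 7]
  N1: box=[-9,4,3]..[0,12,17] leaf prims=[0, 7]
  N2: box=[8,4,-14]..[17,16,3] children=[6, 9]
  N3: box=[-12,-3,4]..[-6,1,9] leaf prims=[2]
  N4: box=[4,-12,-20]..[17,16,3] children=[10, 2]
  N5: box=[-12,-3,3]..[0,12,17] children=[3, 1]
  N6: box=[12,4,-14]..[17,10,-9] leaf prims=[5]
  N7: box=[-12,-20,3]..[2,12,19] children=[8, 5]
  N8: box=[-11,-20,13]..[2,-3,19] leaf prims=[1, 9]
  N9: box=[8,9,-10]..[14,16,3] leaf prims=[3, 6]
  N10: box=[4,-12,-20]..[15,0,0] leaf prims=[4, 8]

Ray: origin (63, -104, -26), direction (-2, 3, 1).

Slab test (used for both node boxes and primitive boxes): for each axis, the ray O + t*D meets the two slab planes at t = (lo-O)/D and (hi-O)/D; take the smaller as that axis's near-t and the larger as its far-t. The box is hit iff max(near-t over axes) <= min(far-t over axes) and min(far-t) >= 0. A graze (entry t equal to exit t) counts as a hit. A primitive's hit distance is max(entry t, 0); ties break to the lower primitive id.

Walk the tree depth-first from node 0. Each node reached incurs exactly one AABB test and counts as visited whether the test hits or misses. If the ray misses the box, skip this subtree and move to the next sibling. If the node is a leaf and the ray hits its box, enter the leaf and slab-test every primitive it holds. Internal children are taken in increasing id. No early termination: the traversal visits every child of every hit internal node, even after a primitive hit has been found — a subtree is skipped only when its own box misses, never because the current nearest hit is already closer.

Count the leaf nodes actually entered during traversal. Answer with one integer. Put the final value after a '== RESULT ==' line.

Traverse from the root:
N0 x:[23,75/2] y:[28,40] z:[6,45] -> hit [28,75/2], descend [4, 7]
  N4 x:[23,59/2] y:[92/3,40] z:[6,29] -> miss, prune
  N7 x:[61/2,75/2] y:[28,116/3] z:[29,45] -> hit [61/2,75/2], descend [5, 8]
    N5 x:[63/2,75/2] y:[101/3,116/3] z:[29,43] -> hit [101/3,75/2], descend [1, 3]
      N1 x:[63/2,36] y:[36,116/3] z:[29,43] -> hit [36,36] leaf, test {P0(miss), P7(miss)}
      N3 x:[69/2,75/2] y:[101/3,35] z:[30,35] -> hit [69/2,35] leaf, test {P2@t=69/2}
    N8 x:[61/2,37] y:[28,101/3] z:[39,45] -> miss, prune

Visited [0, 4, 7, 5, 1, 3, 8]. Tests: 7 box, 2 leaf. Nearest: P2.

== RESULT ==
2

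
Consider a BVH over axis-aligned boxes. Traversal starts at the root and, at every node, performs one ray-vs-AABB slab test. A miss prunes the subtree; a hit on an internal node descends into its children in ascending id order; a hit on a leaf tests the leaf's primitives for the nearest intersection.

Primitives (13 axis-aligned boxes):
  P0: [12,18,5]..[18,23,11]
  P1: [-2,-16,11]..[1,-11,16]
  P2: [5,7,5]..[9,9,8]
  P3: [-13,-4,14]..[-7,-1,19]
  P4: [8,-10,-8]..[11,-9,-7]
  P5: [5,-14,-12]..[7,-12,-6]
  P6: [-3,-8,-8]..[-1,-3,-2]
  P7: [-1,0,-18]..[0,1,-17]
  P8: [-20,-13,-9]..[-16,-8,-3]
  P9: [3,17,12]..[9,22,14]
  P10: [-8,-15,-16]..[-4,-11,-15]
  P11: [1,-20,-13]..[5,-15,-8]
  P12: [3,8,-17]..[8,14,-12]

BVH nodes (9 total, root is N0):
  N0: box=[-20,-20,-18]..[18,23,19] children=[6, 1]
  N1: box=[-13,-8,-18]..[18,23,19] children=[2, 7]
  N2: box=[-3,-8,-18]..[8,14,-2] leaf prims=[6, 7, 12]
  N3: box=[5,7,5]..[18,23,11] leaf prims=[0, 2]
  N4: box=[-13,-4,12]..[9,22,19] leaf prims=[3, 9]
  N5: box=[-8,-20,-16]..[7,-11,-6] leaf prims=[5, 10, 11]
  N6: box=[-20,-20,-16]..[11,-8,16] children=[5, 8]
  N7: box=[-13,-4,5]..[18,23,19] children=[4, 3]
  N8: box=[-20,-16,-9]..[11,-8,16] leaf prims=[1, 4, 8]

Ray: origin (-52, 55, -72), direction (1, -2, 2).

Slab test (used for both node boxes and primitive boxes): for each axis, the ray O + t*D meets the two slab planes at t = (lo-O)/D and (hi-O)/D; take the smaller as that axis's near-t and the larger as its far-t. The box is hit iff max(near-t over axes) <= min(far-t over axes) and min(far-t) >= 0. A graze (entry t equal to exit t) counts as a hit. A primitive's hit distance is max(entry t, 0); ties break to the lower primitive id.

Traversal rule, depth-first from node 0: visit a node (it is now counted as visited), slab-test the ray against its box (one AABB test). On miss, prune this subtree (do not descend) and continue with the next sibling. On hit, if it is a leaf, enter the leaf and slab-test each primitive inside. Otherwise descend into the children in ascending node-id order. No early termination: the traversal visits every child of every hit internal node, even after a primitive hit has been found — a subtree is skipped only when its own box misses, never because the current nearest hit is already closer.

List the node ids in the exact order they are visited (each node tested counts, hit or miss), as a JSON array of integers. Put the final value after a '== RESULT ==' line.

Walk:
N0 x:[32,70] y:[16,75/2] z:[27,91/2] -> hit [32,75/2], descend [1, 6]
  N1 x:[39,70] y:[16,63/2] z:[27,91/2] -> miss, prune
  N6 x:[32,63] y:[63/2,75/2] z:[28,44] -> hit [32,75/2], descend [5, 8]
    N5 x:[44,59] y:[33,75/2] z:[28,33] -> miss, prune
    N8 x:[32,63] y:[63/2,71/2] z:[63/2,44] -> hit [32,71/2] leaf, test {P1(miss), P4(miss), P8@t=32}

order=[0, 1, 6, 5, 8]  |boxes|=5  |leaves|=1  hit=P8

== RESULT ==
[0, 1, 6, 5, 8]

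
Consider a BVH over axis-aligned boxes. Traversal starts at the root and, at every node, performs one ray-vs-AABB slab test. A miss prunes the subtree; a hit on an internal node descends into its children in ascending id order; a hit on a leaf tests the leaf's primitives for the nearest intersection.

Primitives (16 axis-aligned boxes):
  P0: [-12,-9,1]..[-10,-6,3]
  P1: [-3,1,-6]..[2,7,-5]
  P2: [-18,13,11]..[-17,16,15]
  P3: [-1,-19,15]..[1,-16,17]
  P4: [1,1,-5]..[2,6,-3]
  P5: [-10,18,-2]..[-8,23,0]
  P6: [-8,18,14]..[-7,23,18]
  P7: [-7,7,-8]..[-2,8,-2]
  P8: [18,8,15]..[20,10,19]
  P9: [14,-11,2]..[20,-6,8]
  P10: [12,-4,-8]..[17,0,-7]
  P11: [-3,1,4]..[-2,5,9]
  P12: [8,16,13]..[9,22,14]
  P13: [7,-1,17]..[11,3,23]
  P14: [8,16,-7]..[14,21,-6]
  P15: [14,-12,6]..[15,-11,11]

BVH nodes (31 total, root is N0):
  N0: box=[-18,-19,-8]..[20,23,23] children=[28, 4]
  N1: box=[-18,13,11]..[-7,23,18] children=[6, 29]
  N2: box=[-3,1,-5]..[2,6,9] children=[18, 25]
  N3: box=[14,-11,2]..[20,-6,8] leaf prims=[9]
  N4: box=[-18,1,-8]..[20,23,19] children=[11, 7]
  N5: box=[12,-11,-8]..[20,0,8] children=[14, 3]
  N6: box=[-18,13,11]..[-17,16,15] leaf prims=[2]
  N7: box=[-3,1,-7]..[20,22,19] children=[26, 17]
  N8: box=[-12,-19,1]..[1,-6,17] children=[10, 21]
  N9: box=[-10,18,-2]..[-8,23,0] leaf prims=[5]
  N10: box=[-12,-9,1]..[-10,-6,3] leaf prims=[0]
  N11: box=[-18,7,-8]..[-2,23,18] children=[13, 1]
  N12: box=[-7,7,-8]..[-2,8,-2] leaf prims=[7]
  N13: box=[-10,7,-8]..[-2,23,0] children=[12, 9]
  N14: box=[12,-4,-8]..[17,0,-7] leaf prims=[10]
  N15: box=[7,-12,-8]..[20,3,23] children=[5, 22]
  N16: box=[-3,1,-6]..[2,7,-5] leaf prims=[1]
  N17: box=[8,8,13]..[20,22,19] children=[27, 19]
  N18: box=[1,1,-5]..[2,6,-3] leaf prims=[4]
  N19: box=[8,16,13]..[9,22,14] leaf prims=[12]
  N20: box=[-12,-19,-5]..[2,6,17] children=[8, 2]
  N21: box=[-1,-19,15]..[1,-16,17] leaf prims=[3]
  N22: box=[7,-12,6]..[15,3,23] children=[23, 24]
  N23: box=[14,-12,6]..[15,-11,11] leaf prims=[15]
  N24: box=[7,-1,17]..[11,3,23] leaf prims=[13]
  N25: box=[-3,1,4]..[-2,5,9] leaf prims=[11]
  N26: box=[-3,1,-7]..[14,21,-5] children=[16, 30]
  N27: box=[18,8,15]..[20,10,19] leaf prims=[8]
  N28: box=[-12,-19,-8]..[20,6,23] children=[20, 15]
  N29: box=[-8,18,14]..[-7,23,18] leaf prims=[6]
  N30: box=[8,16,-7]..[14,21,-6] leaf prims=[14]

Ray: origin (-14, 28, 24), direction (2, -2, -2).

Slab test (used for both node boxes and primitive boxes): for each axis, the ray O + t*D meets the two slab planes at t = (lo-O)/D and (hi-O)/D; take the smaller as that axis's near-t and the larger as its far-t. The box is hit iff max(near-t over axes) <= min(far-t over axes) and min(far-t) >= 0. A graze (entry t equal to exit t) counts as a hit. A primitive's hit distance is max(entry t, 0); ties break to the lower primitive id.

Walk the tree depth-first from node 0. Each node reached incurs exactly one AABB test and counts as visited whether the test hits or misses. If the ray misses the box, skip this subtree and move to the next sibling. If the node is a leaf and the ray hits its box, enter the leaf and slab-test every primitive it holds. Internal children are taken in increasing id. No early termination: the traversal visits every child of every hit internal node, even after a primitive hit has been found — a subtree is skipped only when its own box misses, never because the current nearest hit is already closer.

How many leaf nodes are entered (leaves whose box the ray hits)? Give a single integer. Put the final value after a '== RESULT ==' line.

Walk:
N0 x:[-2,17] y:[5/2,47/2] z:[1/2,16] -> hit [5/2,16], descend [4, 28]
  N4 x:[-2,17] y:[5/2,27/2] z:[5/2,16] -> hit [5/2,27/2], descend [7, 11]
    N7 x:[11/2,17] y:[3,27/2] z:[5/2,31/2] -> hit [11/2,27/2], descend [17, 26]
      N17 x:[11,17] y:[3,10] z:[5/2,11/2] -> miss, prune
      N26 x:[11/2,14] y:[7/2,27/2] z:[29/2,31/2] -> miss, prune
    N11 x:[-2,6] y:[5/2,21/2] z:[3,16] -> hit [3,6], descend [1, 13]
      N1 x:[-2,7/2] y:[5/2,15/2] z:[3,13/2] -> hit [3,7/2], descend [6, 29]
        N6 x:[-2,-3/2] y:[6,15/2] z:[9/2,13/2] -> miss, prune
        N29 x:[3,7/2] y:[5/2,5] z:[3,5] -> hit [3,7/2] leaf, test {P6@t=3}
      N13 x:[2,6] y:[5/2,21/2] z:[12,16] -> miss, prune
  N28 x:[1,17] y:[11,47/2] z:[1/2,16] -> hit [11,16], descend [15, 20]
    N15 x:[21/2,17] y:[25/2,20] z:[1/2,16] -> hit [25/2,16], descend [5, 22]
      N5 x:[13,17] y:[14,39/2] z:[8,16] -> hit [14,16], descend [3, 14]
        N3 x:[14,17] y:[17,39/2] z:[8,11] -> miss, prune
        N14 x:[13,31/2] y:[14,16] z:[31/2,16] -> hit [31/2,31/2] leaf, test {P10@t=31/2}
      N22 x:[21/2,29/2] y:[25/2,20] z:[1/2,9] -> miss, prune
    N20 x:[1,8] y:[11,47/2] z:[7/2,29/2] -> miss, prune

order=[0, 4, 7, 17, 26, 11, 1, 6, 29, 13, 28, 15, 5, 3, 14, 22, 20]  |boxes|=17  |leaves|=2  hit=P6

== RESULT ==
2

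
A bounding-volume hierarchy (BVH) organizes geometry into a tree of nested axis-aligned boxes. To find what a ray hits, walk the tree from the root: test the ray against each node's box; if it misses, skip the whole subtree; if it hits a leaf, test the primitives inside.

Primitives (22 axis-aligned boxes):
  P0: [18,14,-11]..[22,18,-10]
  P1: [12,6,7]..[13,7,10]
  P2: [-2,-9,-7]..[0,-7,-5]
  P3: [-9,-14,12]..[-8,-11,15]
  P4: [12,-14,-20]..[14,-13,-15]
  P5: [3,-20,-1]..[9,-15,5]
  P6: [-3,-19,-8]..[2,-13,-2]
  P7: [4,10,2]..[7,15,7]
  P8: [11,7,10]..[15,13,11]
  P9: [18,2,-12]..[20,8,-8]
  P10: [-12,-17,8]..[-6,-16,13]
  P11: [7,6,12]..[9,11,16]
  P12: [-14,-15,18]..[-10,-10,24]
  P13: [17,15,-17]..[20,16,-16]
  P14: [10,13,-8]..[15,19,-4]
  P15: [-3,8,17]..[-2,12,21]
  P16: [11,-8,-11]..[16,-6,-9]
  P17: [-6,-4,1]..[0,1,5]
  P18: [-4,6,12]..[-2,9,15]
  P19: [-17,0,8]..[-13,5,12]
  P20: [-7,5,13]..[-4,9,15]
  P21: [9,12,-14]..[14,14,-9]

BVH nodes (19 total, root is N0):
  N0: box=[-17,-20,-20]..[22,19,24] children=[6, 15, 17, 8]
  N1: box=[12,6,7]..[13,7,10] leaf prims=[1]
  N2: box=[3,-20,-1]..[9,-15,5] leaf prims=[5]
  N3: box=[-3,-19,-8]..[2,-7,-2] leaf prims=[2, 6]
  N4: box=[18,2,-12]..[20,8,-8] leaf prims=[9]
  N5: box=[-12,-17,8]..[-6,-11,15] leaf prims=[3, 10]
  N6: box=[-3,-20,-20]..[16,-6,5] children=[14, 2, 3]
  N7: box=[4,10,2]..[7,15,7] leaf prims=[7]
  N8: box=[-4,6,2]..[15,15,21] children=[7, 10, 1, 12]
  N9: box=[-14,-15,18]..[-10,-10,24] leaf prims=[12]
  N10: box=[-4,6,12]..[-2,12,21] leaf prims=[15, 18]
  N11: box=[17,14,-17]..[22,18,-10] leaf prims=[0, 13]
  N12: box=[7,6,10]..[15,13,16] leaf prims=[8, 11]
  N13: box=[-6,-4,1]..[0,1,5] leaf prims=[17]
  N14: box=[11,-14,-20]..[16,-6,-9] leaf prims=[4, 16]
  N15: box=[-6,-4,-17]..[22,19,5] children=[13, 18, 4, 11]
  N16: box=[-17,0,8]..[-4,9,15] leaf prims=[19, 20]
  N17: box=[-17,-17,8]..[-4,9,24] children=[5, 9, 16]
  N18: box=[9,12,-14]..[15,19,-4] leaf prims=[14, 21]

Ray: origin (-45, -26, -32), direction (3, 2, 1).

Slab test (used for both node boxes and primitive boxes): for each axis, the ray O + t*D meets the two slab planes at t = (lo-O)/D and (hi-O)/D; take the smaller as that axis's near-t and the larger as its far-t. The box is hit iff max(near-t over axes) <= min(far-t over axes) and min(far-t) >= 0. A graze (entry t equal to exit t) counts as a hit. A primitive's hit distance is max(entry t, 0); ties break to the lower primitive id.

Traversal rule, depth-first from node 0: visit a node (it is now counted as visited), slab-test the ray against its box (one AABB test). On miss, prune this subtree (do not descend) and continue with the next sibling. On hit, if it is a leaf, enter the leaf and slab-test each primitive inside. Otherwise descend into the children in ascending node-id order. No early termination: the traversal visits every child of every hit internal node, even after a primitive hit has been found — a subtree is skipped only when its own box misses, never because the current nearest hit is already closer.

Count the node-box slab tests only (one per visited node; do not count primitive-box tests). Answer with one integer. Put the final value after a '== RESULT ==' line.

Trace the traversal:
N0 x:[28/3,67/3] y:[3,45/2] z:[12,56] -> hit [12,67/3], descend [6, 8, 15, 17]
  N6 x:[14,61/3] y:[3,10] z:[12,37] -> miss, prune
  N8 x:[41/3,20] y:[16,41/2] z:[34,53] -> miss, prune
  N15 x:[13,67/3] y:[11,45/2] z:[15,37] -> hit [15,67/3], descend [4, 11, 13, 18]
    N4 x:[21,65/3] y:[14,17] z:[20,24] -> miss, prune
    N11 x:[62/3,67/3] y:[20,22] z:[15,22] -> hit [62/3,22] leaf, test {P0@t=21, P13(miss)}
    N13 x:[13,15] y:[11,27/2] z:[33,37] -> miss, prune
    N18 x:[18,20] y:[19,45/2] z:[18,28] -> hit [19,20] leaf, test {P14(miss), P21@t=19}
  N17 x:[28/3,41/3] y:[9/2,35/2] z:[40,56] -> miss, prune

order=[0, 6, 8, 15, 4, 11, 13, 18, 17]  |boxes|=9  |leaves|=2  hit=P21

== RESULT ==
9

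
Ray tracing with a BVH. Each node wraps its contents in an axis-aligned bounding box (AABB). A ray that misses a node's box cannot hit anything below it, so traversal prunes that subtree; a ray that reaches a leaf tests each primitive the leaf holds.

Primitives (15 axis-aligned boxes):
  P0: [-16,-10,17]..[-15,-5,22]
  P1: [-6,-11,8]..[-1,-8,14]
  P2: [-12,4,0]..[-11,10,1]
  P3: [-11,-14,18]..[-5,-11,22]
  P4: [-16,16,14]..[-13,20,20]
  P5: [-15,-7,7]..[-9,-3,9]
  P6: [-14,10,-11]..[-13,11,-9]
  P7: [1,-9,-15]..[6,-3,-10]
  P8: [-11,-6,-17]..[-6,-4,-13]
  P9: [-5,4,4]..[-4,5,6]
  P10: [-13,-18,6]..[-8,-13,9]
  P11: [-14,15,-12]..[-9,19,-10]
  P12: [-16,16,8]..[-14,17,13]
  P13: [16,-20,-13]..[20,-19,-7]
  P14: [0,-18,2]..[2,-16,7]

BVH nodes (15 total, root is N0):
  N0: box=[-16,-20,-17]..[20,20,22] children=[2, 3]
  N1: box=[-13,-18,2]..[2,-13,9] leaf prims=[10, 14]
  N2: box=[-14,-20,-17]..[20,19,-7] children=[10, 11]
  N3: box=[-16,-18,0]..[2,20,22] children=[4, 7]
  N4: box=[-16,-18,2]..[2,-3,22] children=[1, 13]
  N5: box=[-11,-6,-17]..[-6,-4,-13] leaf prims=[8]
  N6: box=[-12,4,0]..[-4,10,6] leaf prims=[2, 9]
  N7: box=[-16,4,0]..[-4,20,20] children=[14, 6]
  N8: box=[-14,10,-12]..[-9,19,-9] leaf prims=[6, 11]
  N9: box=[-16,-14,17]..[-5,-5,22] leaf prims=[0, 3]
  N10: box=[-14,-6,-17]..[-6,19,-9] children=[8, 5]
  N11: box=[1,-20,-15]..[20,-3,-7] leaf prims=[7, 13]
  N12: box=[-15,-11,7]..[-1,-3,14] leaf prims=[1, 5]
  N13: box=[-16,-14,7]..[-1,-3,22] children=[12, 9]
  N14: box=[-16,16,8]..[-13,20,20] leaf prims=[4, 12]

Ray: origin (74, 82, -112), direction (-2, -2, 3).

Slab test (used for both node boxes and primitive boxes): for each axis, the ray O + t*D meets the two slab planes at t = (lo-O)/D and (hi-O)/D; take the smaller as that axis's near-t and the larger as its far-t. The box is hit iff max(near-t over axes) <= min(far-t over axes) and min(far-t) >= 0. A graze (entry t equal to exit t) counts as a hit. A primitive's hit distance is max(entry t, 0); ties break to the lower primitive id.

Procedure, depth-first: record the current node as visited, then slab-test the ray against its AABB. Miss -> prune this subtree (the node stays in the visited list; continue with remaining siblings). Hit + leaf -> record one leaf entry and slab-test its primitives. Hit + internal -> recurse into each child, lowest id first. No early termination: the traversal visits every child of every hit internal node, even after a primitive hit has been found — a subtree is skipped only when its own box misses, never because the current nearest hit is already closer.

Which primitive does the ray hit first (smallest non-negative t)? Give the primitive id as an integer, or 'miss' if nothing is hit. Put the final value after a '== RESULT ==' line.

Walk:
N0 x:[27,45] y:[31,51] z:[95/3,134/3] -> hit [95/3,134/3], descend [2, 3]
  N2 x:[27,44] y:[63/2,51] z:[95/3,35] -> hit [95/3,35], descend [10, 11]
    N10 x:[40,44] y:[63/2,44] z:[95/3,103/3] -> miss, prune
    N11 x:[27,73/2] y:[85/2,51] z:[97/3,35] -> miss, prune
  N3 x:[36,45] y:[31,50] z:[112/3,134/3] -> hit [112/3,134/3], descend [4, 7]
    N4 x:[36,45] y:[85/2,50] z:[38,134/3] -> hit [85/2,134/3], descend [1, 13]
      N1 x:[36,87/2] y:[95/2,50] z:[38,121/3] -> miss, prune
      N13 x:[75/2,45] y:[85/2,48] z:[119/3,134/3] -> hit [85/2,134/3], descend [9, 12]
        N9 x:[79/2,45] y:[87/2,48] z:[43,134/3] -> hit [87/2,134/3] leaf, test {P0@t=89/2, P3(miss)}
        N12 x:[75/2,89/2] y:[85/2,93/2] z:[119/3,42] -> miss, prune
    N7 x:[39,45] y:[31,39] z:[112/3,44] -> hit [39,39], descend [6, 14]
      N6 x:[39,43] y:[36,39] z:[112/3,118/3] -> hit [39,39] leaf, test {P2(miss), P9@t=39}
      N14 x:[87/2,45] y:[31,33] z:[40,44] -> miss, prune

Visited [0, 2, 10, 11, 3, 4, 1, 13, 9, 12, 7, 6, 14]. Tests: 13 box, 2 leaf. Nearest: P9.

== RESULT ==
9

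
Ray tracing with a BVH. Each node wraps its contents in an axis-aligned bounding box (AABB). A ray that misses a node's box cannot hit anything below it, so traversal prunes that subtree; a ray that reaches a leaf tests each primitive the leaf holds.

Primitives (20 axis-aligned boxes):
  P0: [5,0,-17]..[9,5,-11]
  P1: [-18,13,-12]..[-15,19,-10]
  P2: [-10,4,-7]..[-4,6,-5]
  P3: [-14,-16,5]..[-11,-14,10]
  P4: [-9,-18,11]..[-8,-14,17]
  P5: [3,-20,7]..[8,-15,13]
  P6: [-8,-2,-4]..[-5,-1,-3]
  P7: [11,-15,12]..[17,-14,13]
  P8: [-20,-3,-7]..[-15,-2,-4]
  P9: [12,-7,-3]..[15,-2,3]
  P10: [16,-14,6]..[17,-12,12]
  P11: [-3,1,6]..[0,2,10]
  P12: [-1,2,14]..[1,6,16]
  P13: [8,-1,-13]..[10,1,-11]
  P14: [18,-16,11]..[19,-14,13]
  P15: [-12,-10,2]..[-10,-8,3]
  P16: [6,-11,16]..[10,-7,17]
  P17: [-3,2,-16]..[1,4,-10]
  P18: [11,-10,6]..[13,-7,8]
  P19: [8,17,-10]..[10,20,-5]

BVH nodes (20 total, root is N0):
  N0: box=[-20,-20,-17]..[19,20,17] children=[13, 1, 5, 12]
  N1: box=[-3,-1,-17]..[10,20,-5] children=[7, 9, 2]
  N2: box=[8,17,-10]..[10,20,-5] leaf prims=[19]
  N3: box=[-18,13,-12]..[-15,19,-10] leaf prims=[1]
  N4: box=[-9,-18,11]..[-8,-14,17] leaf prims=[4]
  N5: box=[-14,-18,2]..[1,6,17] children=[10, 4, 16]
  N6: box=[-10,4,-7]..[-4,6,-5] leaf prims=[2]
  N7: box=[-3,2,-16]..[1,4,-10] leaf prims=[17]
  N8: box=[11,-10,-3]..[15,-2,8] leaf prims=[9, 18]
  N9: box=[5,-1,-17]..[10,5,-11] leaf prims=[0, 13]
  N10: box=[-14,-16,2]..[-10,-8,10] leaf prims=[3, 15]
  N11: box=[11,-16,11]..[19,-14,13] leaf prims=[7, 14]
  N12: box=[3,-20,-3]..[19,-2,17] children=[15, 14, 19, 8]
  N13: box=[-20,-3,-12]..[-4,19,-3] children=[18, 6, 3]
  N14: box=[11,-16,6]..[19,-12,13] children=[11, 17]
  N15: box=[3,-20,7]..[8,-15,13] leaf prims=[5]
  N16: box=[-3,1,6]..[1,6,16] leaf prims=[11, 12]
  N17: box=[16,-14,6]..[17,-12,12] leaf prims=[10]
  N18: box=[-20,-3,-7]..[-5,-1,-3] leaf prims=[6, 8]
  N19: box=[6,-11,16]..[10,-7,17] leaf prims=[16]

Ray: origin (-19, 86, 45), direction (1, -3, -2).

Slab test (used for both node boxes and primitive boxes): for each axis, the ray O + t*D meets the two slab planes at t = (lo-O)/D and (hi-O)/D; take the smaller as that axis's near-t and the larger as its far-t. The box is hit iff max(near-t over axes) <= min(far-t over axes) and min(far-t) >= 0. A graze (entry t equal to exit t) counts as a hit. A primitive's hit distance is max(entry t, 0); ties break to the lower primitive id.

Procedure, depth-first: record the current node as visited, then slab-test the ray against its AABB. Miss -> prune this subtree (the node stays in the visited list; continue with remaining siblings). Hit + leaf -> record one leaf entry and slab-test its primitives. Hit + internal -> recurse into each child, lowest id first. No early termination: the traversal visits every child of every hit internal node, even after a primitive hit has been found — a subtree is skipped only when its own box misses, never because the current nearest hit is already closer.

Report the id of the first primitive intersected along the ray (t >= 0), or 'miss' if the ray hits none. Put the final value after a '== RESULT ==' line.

Walk:
N0 x:[-1,38] y:[22,106/3] z:[14,31] -> hit [22,31], descend [1, 5, 12, 13]
  N1 x:[16,29] y:[22,29] z:[25,31] -> hit [25,29], descend [2, 7, 9]
    N2 x:[27,29] y:[22,23] z:[25,55/2] -> miss, prune
    N7 x:[16,20] y:[82/3,28] z:[55/2,61/2] -> miss, prune
    N9 x:[24,29] y:[27,29] z:[28,31] -> hit [28,29] leaf, test {P0@t=28, P13@t=85/3}
  N5 x:[5,20] y:[80/3,104/3] z:[14,43/2] -> miss, prune
  N12 x:[22,38] y:[88/3,106/3] z:[14,24] -> miss, prune
  N13 x:[-1,15] y:[67/3,89/3] z:[24,57/2] -> miss, prune

order=[0, 1, 2, 7, 9, 5, 12, 13]  |boxes|=8  |leaves|=1  hit=P0

== RESULT ==
0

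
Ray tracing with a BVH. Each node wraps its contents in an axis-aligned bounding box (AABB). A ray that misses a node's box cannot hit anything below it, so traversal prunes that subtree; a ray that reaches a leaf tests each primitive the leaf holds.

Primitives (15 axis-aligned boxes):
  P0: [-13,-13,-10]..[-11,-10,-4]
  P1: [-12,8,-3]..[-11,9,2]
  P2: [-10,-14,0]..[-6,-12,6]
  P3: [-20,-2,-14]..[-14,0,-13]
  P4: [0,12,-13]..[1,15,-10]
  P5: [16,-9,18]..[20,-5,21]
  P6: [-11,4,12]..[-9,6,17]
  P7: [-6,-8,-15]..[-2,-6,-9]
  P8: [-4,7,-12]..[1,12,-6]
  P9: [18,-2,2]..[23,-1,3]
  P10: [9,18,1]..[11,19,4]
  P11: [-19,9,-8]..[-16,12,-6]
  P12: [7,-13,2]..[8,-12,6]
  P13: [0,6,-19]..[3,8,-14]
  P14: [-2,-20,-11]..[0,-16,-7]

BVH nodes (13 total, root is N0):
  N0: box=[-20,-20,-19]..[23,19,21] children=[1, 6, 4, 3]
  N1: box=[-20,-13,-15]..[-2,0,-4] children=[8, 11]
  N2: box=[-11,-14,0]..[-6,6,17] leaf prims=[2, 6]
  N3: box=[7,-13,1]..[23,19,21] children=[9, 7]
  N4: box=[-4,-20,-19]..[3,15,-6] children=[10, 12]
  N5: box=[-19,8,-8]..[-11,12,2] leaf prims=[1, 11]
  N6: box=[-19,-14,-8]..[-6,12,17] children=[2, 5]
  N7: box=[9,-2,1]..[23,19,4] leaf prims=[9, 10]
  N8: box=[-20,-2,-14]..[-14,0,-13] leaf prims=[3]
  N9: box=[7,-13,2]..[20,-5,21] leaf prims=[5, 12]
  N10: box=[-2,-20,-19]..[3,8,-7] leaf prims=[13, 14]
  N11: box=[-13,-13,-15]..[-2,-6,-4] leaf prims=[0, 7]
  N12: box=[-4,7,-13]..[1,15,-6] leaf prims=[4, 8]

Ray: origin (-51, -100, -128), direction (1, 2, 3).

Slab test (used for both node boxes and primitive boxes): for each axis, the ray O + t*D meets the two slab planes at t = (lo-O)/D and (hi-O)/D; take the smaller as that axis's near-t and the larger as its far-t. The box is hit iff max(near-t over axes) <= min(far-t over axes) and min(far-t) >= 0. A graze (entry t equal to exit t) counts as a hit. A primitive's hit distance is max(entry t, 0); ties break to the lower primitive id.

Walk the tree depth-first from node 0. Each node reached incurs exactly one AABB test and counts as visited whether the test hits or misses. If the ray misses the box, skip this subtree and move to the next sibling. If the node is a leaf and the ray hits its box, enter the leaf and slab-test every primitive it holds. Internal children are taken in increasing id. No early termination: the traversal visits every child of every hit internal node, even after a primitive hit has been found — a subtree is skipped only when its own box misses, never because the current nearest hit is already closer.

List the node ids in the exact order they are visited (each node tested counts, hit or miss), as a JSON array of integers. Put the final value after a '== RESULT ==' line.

Traverse from the root:
N0 x:[31,74] y:[40,119/2] z:[109/3,149/3] -> hit [40,149/3], descend [1, 3, 4, 6]
  N1 x:[31,49] y:[87/2,50] z:[113/3,124/3] -> miss, prune
  N3 x:[58,74] y:[87/2,119/2] z:[43,149/3] -> miss, prune
  N4 x:[47,54] y:[40,115/2] z:[109/3,122/3] -> miss, prune
  N6 x:[32,45] y:[43,56] z:[40,145/3] -> hit [43,45], descend [2, 5]
    N2 x:[40,45] y:[43,53] z:[128/3,145/3] -> hit [43,45] leaf, test {P2@t=43, P6(miss)}
    N5 x:[32,40] y:[54,56] z:[40,130/3] -> miss, prune

Visited [0, 1, 3, 4, 6, 2, 5]. Tests: 7 box, 1 leaf. Nearest: P2.

== RESULT ==
[0, 1, 3, 4, 6, 2, 5]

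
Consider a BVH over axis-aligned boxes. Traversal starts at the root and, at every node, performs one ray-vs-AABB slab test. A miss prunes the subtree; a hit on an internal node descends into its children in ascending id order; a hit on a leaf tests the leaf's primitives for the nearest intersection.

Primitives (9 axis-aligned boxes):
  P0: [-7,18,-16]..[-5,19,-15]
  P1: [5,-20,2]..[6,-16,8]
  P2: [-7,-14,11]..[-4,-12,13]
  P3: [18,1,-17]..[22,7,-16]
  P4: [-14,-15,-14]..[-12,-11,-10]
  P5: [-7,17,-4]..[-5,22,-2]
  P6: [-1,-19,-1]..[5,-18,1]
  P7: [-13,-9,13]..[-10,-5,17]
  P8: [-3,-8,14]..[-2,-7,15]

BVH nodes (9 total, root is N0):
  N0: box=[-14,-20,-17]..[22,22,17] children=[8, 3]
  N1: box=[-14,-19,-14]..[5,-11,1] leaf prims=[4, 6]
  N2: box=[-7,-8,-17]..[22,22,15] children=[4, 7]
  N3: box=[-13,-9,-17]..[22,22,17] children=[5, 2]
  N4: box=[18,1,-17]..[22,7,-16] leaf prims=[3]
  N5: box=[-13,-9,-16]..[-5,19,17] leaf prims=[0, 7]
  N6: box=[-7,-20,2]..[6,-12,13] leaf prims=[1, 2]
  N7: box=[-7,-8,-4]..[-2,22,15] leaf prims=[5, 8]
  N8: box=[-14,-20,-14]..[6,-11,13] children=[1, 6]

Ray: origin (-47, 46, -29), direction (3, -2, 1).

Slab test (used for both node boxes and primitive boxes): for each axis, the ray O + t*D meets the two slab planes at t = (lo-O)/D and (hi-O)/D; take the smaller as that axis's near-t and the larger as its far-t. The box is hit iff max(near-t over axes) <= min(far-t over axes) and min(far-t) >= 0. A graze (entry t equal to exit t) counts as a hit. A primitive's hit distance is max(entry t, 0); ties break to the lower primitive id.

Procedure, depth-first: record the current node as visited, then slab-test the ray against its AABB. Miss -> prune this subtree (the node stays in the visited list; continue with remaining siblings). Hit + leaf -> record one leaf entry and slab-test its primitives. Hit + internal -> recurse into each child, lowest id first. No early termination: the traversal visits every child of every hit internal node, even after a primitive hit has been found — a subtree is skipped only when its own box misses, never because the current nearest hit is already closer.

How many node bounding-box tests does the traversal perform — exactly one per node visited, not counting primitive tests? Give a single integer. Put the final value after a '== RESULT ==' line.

Walk:
N0 x:[11,23] y:[12,33] z:[12,46] -> hit [12,23], descend [3, 8]
  N3 x:[34/3,23] y:[12,55/2] z:[12,46] -> hit [12,23], descend [2, 5]
    N2 x:[40/3,23] y:[12,27] z:[12,44] -> hit [40/3,23], descend [4, 7]
      N4 x:[65/3,23] y:[39/2,45/2] z:[12,13] -> miss, prune
      N7 x:[40/3,15] y:[12,27] z:[25,44] -> miss, prune
    N5 x:[34/3,14] y:[27/2,55/2] z:[13,46] -> hit [27/2,14] leaf, test {P0@t=27/2, P7(miss)}
  N8 x:[11,53/3] y:[57/2,33] z:[15,42] -> miss, prune

order=[0, 3, 2, 4, 7, 5, 8]  |boxes|=7  |leaves|=1  hit=P0

== RESULT ==
7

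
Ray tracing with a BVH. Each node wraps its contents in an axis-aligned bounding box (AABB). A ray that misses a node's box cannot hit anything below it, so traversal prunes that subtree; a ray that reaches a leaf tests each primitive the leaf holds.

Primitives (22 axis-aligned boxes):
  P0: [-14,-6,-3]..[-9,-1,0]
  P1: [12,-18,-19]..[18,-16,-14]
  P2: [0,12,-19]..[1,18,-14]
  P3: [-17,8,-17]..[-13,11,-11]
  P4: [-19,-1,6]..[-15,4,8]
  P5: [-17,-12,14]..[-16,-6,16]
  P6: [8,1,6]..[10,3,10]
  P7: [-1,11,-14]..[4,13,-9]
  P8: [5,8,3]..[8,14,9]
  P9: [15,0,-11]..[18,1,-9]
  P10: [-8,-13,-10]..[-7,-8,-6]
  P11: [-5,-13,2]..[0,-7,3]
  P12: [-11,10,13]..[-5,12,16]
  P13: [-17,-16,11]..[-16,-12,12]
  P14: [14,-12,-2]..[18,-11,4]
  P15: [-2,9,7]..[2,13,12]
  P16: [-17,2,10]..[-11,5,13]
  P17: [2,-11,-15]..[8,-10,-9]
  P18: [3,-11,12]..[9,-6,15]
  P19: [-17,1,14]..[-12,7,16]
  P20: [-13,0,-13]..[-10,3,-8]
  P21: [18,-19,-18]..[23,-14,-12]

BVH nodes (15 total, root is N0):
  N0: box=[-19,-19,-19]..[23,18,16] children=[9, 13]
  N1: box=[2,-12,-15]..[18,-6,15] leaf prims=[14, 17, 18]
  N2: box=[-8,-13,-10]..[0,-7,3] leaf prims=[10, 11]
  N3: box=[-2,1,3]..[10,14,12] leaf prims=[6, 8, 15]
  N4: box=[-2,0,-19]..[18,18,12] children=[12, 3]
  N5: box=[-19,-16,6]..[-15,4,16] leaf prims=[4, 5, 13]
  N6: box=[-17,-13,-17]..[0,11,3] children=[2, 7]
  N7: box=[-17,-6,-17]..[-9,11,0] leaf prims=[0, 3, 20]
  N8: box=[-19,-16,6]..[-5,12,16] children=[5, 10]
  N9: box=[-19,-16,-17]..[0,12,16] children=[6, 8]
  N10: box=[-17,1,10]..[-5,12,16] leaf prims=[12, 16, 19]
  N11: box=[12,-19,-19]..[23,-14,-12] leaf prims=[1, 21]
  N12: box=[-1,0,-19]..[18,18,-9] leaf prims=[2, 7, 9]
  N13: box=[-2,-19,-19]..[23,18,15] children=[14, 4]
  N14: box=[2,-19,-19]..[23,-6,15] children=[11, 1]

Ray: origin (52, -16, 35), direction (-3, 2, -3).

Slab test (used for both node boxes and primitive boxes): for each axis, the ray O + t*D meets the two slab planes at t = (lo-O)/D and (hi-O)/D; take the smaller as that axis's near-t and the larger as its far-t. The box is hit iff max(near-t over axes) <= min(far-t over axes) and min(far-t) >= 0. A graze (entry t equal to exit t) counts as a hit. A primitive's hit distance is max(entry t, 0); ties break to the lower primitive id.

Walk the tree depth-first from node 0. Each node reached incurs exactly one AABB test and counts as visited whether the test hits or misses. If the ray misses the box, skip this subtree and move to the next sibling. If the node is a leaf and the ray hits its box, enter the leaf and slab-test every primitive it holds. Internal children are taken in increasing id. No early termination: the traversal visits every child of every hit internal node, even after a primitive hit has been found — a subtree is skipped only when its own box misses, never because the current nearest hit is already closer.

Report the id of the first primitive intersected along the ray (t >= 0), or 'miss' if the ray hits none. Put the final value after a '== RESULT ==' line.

Trace the traversal:
N0 x:[29/3,71/3] y:[-3/2,17] z:[19/3,18] -> hit [29/3,17], descend [9, 13]
  N9 x:[52/3,71/3] y:[0,14] z:[19/3,52/3] -> miss, prune
  N13 x:[29/3,18] y:[-3/2,17] z:[20/3,18] -> hit [29/3,17], descend [4, 14]
    N4 x:[34/3,18] y:[8,17] z:[23/3,18] -> hit [34/3,17], descend [3, 12]
      N3 x:[14,18] y:[17/2,15] z:[23/3,32/3] -> miss, prune
      N12 x:[34/3,53/3] y:[8,17] z:[44/3,18] -> hit [44/3,17] leaf, test {P2@t=17, P7(miss), P9(miss)}
    N14 x:[29/3,50/3] y:[-3/2,5] z:[20/3,18] -> miss, prune

Summary -> nodes [0, 9, 13, 4, 3, 12, 14]; box-tests=7; leaf-entries=1; first=P2

== RESULT ==
2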